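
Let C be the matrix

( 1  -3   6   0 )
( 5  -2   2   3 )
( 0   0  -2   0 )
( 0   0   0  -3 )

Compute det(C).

78

C is block upper-triangular with a 2×2 block and a 2×2 block on the diagonal, so its determinant equals the product of the determinants of the diagonal blocks.
det of the 2×2 block = 13
det of the 2×2 block = 6
det = (13)·(6) = 78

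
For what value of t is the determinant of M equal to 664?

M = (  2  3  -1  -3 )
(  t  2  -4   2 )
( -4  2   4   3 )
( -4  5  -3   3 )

Expanding along the row containing t, det(M) is linear in t: det(M) = (-132)·t + (-260).
Set (-132)·t + (-260) = 664  ⇒  (-132)·t = 924  ⇒  t = -7.

-7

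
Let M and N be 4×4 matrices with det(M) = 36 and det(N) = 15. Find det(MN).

det(MN) = 540

det(MN) = det(M)·det(N) = (36)·(15) = 540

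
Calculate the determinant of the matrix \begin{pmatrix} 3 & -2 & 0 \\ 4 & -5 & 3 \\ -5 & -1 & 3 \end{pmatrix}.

Expand along column 3:
  − 3 · |3 -2; -5 -1| = −3·(-3 − 10) = 39
  + 3 · |3 -2; 4 -5| = 3·(-15 − (-8)) = -21
Sum: (39) + (-21) = 18

18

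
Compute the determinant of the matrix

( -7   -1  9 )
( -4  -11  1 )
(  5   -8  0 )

722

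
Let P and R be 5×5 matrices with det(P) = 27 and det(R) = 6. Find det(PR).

det(PR) = det(P)·det(R) = (27)·(6) = 162

det(PR) = 162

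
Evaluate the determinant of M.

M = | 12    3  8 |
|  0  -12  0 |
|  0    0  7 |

M is upper triangular, so det(M) is the product of the diagonal entries:
det = (12) · (-12) · (7) = -1008

det(M) = -1008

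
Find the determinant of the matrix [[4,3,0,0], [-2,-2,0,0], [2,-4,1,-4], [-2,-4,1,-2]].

The matrix is block lower-triangular with a 2×2 block and a 2×2 block on the diagonal, so its determinant equals the product of the determinants of the diagonal blocks.
det of the 2×2 block = -2
det of the 2×2 block = 2
det = (-2)·(2) = -4

-4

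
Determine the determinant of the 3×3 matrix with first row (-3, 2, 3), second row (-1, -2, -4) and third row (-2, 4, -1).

Expand along column 1:
  + (-3) · |-2 -4; 4 -1| = (-3)·(2 − (-16)) = -54
  − (-1) · |2 3; 4 -1| = −(-1)·(-2 − 12) = -14
  + (-2) · |2 3; -2 -4| = (-2)·(-8 − (-6)) = 4
Sum: (-54) + (-14) + (4) = -64

-64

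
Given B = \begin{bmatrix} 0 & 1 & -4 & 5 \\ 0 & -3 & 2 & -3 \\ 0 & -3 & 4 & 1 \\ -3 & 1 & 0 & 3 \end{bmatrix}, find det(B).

Expand along column 1 (it has 3 zeros):
  − (-3) · M_41   where M_41 = det([1 -4 5; -3 2 -3; -3 4 1]) = -64
det = (-1)·(-3)·(-64) = -192

det(B) = -192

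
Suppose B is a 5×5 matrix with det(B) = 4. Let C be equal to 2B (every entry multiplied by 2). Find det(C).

128

For a 5×5 matrix, det(2B) = 2^5·det(B) = 32·det(B).
det(C) = (32)·(4) = 128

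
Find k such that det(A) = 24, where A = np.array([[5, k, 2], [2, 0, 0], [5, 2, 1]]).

Expanding along the column containing k, det(A) is linear in k: det(A) = (-2)·k + (8).
Set (-2)·k + (8) = 24  ⇒  (-2)·k = 16  ⇒  k = -8.

k = -8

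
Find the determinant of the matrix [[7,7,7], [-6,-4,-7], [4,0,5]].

-14

Expand along row 3:
  + 4 · |7 7; -4 -7| = 4·(-49 − (-28)) = -84
  + 5 · |7 7; -6 -4| = 5·(-28 − (-42)) = 70
Sum: (-84) + (70) = -14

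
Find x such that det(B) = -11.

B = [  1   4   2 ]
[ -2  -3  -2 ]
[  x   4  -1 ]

Expanding along the row containing x, det(B) is linear in x: det(B) = (-2)·x + (-13).
Set (-2)·x + (-13) = -11  ⇒  (-2)·x = 2  ⇒  x = -1.

-1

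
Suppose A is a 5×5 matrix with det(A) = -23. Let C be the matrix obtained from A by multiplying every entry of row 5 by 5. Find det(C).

Scaling one row by 5 multiplies the determinant by 5.
det(C) = (5)·(-23) = -115

The determinant is -115.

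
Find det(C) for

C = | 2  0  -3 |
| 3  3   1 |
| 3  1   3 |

Expand along row 1:
  + 2 · |3 1; 1 3| = 2·(9 − 1) = 16
  + (-3) · |3 3; 3 1| = (-3)·(3 − 9) = 18
Sum: (16) + (18) = 34

The determinant is 34.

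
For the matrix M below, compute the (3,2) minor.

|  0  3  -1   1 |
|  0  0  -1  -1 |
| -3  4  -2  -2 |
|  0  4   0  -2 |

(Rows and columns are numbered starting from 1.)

0

Delete row 3 and column 2; the remaining 3×3 submatrix is [0 -1 1; 0 -1 -1; 0 0 -2].
Its determinant is 0.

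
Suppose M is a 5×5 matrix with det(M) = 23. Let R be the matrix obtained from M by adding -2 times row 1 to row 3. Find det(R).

23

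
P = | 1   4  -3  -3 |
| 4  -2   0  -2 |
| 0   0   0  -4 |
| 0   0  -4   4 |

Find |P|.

The determinant is 288.

P is block upper-triangular with a 2×2 block and a 2×2 block on the diagonal, so its determinant equals the product of the determinants of the diagonal blocks.
det of the 2×2 block = -18
det of the 2×2 block = -16
det = (-18)·(-16) = 288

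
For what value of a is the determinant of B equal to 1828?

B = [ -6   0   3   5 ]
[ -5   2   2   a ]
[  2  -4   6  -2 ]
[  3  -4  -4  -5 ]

Expanding along the row containing a, det(B) is linear in a: det(B) = (-228)·a + (1144).
Set (-228)·a + (1144) = 1828  ⇒  (-228)·a = 684  ⇒  a = -3.

a = -3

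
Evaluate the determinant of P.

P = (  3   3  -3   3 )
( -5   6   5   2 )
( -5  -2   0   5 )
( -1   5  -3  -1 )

Expand along row 3 (it has 1 zero):
  + (-5) · M_31   where M_31 = det([3 -3 3; 6 5 2; 5 -3 -1]) = -174
  − (-2) · M_32   where M_32 = det([3 -3 3; -5 5 2; -1 -3 -1]) = 84
  − (5) · M_34   where M_34 = det([3 3 -3; -5 6 5; -1 5 -3]) = -132
det = (+1)·(-5)·(-174) + (-1)·(-2)·(84) + (-1)·(5)·(-132) = 1698

|P| = 1698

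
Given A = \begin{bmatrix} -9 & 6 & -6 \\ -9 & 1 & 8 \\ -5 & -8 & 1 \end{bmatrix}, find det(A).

Expand along column 1:
  + (-9) · |1 8; -8 1| = (-9)·(1 − (-64)) = -585
  − (-9) · |6 -6; -8 1| = −(-9)·(6 − 48) = -378
  + (-5) · |6 -6; 1 8| = (-5)·(48 − (-6)) = -270
Sum: (-585) + (-378) + (-270) = -1233

|A| = -1233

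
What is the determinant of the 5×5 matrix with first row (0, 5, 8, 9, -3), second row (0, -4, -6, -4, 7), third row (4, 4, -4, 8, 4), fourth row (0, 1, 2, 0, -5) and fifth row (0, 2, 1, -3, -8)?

Expand along column 1 (it has 4 zeros):
  + (4) · M_31   where M_31 = det([5 8 9 -3; -4 -6 -4 7; 1 2 0 -5; 2 1 -3 -8]) = 13
det = (+1)·(4)·(13) = 52

52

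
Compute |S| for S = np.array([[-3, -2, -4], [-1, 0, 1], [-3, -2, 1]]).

-10

Expand along column 2:
  − (-2) · |-1 1; -3 1| = −(-2)·(-1 − (-3)) = 4
  − (-2) · |-3 -4; -1 1| = −(-2)·(-3 − 4) = -14
Sum: (4) + (-14) = -10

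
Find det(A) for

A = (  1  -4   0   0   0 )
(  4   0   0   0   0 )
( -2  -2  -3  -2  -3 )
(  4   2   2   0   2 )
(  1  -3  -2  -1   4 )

A is block lower-triangular with a 2×2 block and a 3×3 block on the diagonal, so its determinant equals the product of the determinants of the diagonal blocks.
det of the 2×2 block = 16
det of the 3×3 block = 24
det = (16)·(24) = 384

The determinant is 384.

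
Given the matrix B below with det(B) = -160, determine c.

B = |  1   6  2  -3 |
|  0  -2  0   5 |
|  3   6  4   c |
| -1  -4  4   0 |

7

Expanding along the column containing c, det(B) is linear in c: det(B) = (12)·c + (-244).
Set (12)·c + (-244) = -160  ⇒  (12)·c = 84  ⇒  c = 7.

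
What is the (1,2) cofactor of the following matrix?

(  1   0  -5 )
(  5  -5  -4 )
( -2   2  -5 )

33

Delete row 1 and column 2; the remaining 2×2 submatrix is [5 -4; -2 -5].
Its determinant is 5·(-5) − (-4)·(-2) = -33.
The cofactor carries sign (−1)^(1+2) = −1, so C_{1,2} = −(-33) = 33.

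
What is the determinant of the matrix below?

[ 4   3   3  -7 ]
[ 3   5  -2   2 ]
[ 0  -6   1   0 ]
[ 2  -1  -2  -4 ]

727

Expand along row 3 (it has 2 zeros):
  − (-6) · M_32   where M_32 = det([4 3 -7; 3 -2 2; 2 -2 -4]) = 110
  + (1) · M_33   where M_33 = det([4 3 -7; 3 5 2; 2 -1 -4]) = 67
det = (-1)·(-6)·(110) + (+1)·(1)·(67) = 727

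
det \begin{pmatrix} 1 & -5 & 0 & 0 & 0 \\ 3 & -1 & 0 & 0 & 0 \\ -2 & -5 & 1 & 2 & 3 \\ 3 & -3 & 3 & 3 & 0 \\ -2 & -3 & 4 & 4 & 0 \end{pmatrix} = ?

The matrix is block lower-triangular with a 2×2 block and a 3×3 block on the diagonal, so its determinant equals the product of the determinants of the diagonal blocks.
det of the 2×2 block = 14
det of the 3×3 block = 0
det = (14)·(0) = 0

0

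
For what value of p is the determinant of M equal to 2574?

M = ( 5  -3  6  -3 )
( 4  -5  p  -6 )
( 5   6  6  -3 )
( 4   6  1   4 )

p = -2

Expanding along the column containing p, det(M) is linear in p: det(M) = (-288)·p + (1998).
Set (-288)·p + (1998) = 2574  ⇒  (-288)·p = 576  ⇒  p = -2.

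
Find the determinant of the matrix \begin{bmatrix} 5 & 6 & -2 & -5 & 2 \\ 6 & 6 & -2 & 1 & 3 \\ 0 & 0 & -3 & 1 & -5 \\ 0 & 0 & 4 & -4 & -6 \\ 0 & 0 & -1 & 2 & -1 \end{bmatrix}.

The determinant is 348.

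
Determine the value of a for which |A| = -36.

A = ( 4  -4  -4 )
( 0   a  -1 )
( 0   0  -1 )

Expanding along the column containing a, det(A) is linear in a: det(A) = (-4)·a + (0).
Set (-4)·a + (0) = -36  ⇒  (-4)·a = -36  ⇒  a = 9.

a = 9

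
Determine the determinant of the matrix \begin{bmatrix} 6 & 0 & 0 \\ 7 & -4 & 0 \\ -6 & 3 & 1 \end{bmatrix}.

-24

The matrix is lower triangular, so the determinant is the product of the diagonal entries:
det = (6) · (-4) · (1) = -24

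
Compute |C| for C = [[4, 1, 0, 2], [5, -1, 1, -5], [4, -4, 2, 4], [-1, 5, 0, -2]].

The determinant is 354.

Expand along column 3 (it has 2 zeros):
  − (1) · M_23   where M_23 = det([4 1 2; 4 -4 4; -1 5 -2]) = -12
  + (2) · M_33   where M_33 = det([4 1 2; 5 -1 -5; -1 5 -2]) = 171
det = (-1)·(1)·(-12) + (+1)·(2)·(171) = 354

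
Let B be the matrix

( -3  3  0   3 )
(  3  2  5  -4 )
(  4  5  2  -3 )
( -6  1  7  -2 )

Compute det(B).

Expand along row 1 (it has 1 zero):
  + (-3) · M_11   where M_11 = det([2 5 -4; 5 2 -3; 1 7 -2]) = -63
  − (3) · M_12   where M_12 = det([3 5 -4; 4 2 -3; -6 7 -2]) = 21
  − (3) · M_14   where M_14 = det([3 2 5; 4 5 2; -6 1 7]) = 189
det = (+1)·(-3)·(-63) + (-1)·(3)·(21) + (-1)·(3)·(189) = -441

-441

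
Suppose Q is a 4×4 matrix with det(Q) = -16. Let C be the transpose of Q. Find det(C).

det(C) = -16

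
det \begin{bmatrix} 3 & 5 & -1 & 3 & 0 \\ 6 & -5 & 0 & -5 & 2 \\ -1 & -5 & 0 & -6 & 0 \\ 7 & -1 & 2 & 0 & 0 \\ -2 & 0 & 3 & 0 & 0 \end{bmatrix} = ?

-816

Expand along column 5 (it has 4 zeros):
  − (2) · M_25   where M_25 = det([3 5 -1 3; -1 -5 0 -6; 7 -1 2 0; -2 0 3 0]) = 408
det = (-1)·(2)·(408) = -816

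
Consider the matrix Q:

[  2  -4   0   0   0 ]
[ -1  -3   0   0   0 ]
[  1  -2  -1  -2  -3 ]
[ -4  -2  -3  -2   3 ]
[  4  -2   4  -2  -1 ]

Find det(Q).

Q is block lower-triangular with a 2×2 block and a 3×3 block on the diagonal, so its determinant equals the product of the determinants of the diagonal blocks.
det of the 2×2 block = -10
det of the 3×3 block = -68
det = (-10)·(-68) = 680

680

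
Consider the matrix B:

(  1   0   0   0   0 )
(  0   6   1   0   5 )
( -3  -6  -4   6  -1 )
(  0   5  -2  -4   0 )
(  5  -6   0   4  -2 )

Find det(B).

|B| = -104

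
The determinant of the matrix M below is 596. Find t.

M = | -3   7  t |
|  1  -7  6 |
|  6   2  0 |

7

Expanding along the column containing t, det(M) is linear in t: det(M) = (44)·t + (288).
Set (44)·t + (288) = 596  ⇒  (44)·t = 308  ⇒  t = 7.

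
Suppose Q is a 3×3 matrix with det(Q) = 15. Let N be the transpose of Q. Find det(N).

det(Qᵀ) = det(Q).
det(N) = (1)·(15) = 15

15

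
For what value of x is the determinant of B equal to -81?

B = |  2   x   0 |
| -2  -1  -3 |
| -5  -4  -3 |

Expanding along the row containing x, det(B) is linear in x: det(B) = (9)·x + (-18).
Set (9)·x + (-18) = -81  ⇒  (9)·x = -63  ⇒  x = -7.

x = -7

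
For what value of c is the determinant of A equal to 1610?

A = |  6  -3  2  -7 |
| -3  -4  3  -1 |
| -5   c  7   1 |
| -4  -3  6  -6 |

8

Expanding along the row containing c, det(A) is linear in c: det(A) = (58)·c + (1146).
Set (58)·c + (1146) = 1610  ⇒  (58)·c = 464  ⇒  c = 8.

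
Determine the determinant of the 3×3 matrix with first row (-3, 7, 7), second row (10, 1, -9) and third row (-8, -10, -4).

422

Expand along column 1:
  + (-3) · |1 -9; -10 -4| = (-3)·(-4 − 90) = 282
  − 10 · |7 7; -10 -4| = −10·(-28 − (-70)) = -420
  + (-8) · |7 7; 1 -9| = (-8)·(-63 − 7) = 560
Sum: (282) + (-420) + (560) = 422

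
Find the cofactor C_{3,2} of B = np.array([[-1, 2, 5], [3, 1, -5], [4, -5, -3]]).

Delete row 3 and column 2; the remaining 2×2 submatrix is [-1 5; 3 -5].
Its determinant is (-1)·(-5) − 5·3 = -10.
The cofactor carries sign (−1)^(3+2) = −1, so C_{3,2} = −(-10) = 10.

10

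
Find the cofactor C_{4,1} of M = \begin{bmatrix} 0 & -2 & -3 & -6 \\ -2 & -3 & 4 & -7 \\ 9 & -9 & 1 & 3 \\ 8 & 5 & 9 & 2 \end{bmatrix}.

Delete row 4 and column 1; the remaining 3×3 submatrix is [-2 -3 -6; -3 4 -7; -9 1 3].
Its determinant is -452.
The cofactor carries sign (−1)^(4+1) = −1, so C_{4,1} = −(-452) = 452.

452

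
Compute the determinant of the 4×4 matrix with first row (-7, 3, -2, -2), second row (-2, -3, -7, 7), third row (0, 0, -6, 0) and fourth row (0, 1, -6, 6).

-1290

Expand along row 3 (it has 3 zeros):
  + (-6) · M_33   where M_33 = det([-7 3 -2; -2 -3 7; 0 1 6]) = 215
det = (+1)·(-6)·(215) = -1290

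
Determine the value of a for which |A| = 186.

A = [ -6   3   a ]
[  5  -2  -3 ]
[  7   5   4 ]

a = 9

Expanding along the column containing a, det(A) is linear in a: det(A) = (39)·a + (-165).
Set (39)·a + (-165) = 186  ⇒  (39)·a = 351  ⇒  a = 9.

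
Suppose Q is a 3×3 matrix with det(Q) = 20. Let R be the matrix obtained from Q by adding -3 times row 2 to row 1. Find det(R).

20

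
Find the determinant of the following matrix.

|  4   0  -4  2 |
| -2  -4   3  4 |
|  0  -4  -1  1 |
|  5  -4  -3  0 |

-304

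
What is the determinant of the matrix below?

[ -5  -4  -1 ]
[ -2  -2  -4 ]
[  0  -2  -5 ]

Expand along row 3:
  − (-2) · |-5 -1; -2 -4| = −(-2)·(20 − 2) = 36
  + (-5) · |-5 -4; -2 -2| = (-5)·(10 − 8) = -10
Sum: (36) + (-10) = 26

26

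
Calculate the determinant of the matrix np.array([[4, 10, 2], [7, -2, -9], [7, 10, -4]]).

210

Expand along row 1:
  + 4 · |-2 -9; 10 -4| = 4·(8 − (-90)) = 392
  − 10 · |7 -9; 7 -4| = −10·(-28 − (-63)) = -350
  + 2 · |7 -2; 7 10| = 2·(70 − (-14)) = 168
Sum: (392) + (-350) + (168) = 210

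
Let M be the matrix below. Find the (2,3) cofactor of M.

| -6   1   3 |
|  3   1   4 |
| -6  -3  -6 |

-24

Delete row 2 and column 3; the remaining 2×2 submatrix is [-6 1; -6 -3].
Its determinant is (-6)·(-3) − 1·(-6) = 24.
The cofactor carries sign (−1)^(2+3) = −1, so C_{2,3} = −(24) = -24.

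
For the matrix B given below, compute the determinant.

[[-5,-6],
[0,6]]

det(B) = (-5)·6 − (-6)·0 = -30 − 0 = -30

-30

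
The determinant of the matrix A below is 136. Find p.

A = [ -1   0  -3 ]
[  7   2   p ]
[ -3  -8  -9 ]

p = 4

Expanding along the column containing p, det(A) is linear in p: det(A) = (-8)·p + (168).
Set (-8)·p + (168) = 136  ⇒  (-8)·p = -32  ⇒  p = 4.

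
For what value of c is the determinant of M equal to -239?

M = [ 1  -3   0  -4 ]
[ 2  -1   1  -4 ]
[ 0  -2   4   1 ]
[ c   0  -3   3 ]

-8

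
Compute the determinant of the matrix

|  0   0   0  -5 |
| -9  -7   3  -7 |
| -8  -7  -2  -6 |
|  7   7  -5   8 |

Expand along row 1 (it has 3 zeros):
  − (-5) · M_14   where M_14 = det([-9 -7 3; -8 -7 -2; 7 7 -5]) = -84
det = (-1)·(-5)·(-84) = -420

-420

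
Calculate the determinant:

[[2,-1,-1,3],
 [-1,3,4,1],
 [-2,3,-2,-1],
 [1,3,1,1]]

The determinant is 116.

Expand along row 1:
  + (2) · M_11   where M_11 = det([3 4 1; 3 -2 -1; 3 1 1]) = -18
  − (-1) · M_12   where M_12 = det([-1 4 1; -2 -2 -1; 1 1 1]) = 5
  + (-1) · M_13   where M_13 = det([-1 3 1; -2 3 -1; 1 3 1]) = -12
  − (3) · M_14   where M_14 = det([-1 3 4; -2 3 -2; 1 3 1]) = -45
det = (+1)·(2)·(-18) + (-1)·(-1)·(5) + (+1)·(-1)·(-12) + (-1)·(3)·(-45) = 116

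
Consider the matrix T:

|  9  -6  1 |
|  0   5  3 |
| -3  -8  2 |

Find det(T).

det(T) = 375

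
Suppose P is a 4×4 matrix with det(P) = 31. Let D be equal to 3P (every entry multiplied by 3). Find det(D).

2511

For a 4×4 matrix, det(3P) = 3^4·det(P) = 81·det(P).
det(D) = (81)·(31) = 2511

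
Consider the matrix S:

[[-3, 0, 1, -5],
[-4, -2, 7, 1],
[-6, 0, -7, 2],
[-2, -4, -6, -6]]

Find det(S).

Expand along column 2 (it has 2 zeros):
  + (-2) · M_22   where M_22 = det([-3 1 -5; -6 -7 2; -2 -6 -6]) = -312
  + (-4) · M_42   where M_42 = det([-3 1 -5; -4 7 1; -6 -7 2]) = -411
det = (+1)·(-2)·(-312) + (+1)·(-4)·(-411) = 2268

|S| = 2268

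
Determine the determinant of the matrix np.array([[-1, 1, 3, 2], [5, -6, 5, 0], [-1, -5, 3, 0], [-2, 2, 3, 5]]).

The determinant is -306.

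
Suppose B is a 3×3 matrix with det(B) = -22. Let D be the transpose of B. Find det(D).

det(Bᵀ) = det(B).
det(D) = (1)·(-22) = -22

|D| = -22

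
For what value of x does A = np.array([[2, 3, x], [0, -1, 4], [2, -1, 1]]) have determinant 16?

-7

Expanding along the column containing x, det(A) is linear in x: det(A) = (2)·x + (30).
Set (2)·x + (30) = 16  ⇒  (2)·x = -14  ⇒  x = -7.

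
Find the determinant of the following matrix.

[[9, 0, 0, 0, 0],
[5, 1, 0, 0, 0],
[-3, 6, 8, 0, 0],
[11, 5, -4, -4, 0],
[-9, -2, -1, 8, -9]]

The determinant is 2592.

The matrix is lower triangular, so the determinant is the product of the diagonal entries:
det = (9) · (1) · (8) · (-4) · (-9) = 2592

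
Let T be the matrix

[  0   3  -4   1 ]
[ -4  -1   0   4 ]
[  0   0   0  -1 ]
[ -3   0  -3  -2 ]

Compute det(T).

|T| = -24

Expand along row 3 (it has 3 zeros):
  − (-1) · M_34   where M_34 = det([0 3 -4; -4 -1 0; -3 0 -3]) = -24
det = (-1)·(-1)·(-24) = -24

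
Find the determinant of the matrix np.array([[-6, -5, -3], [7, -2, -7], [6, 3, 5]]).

Expand along column 1:
  + (-6) · |-2 -7; 3 5| = (-6)·(-10 − (-21)) = -66
  − 7 · |-5 -3; 3 5| = −7·(-25 − (-9)) = 112
  + 6 · |-5 -3; -2 -7| = 6·(35 − 6) = 174
Sum: (-66) + (112) + (174) = 220

220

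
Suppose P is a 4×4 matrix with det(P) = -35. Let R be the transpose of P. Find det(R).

-35

det(Pᵀ) = det(P).
det(R) = (1)·(-35) = -35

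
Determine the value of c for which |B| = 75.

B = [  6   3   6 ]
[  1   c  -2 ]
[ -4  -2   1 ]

Expanding along the row containing c, det(B) is linear in c: det(B) = (30)·c + (-15).
Set (30)·c + (-15) = 75  ⇒  (30)·c = 90  ⇒  c = 3.

3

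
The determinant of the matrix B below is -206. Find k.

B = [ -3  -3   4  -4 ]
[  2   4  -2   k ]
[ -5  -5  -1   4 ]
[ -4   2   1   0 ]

k = 3

Expanding along the column containing k, det(B) is linear in k: det(B) = (-138)·k + (208).
Set (-138)·k + (208) = -206  ⇒  (-138)·k = -414  ⇒  k = 3.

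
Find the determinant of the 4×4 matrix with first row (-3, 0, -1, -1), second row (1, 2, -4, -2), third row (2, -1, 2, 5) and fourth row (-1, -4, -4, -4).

The determinant is -276.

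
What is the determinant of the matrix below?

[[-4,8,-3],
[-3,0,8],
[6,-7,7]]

The determinant is 265.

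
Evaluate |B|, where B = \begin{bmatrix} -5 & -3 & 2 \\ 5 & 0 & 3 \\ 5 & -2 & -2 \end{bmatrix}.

Expand along column 2:
  − (-3) · |5 3; 5 -2| = −(-3)·(-10 − 15) = -75
  − (-2) · |-5 2; 5 3| = −(-2)·(-15 − 10) = -50
Sum: (-75) + (-50) = -125

det(B) = -125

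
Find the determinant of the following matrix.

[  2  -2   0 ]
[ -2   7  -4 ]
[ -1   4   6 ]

Expand along column 3:
  − (-4) · |2 -2; -1 4| = −(-4)·(8 − 2) = 24
  + 6 · |2 -2; -2 7| = 6·(14 − 4) = 60
Sum: (24) + (60) = 84

84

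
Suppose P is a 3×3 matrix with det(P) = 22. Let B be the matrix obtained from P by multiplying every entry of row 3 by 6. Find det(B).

Scaling one row by 6 multiplies the determinant by 6.
det(B) = (6)·(22) = 132

det(B) = 132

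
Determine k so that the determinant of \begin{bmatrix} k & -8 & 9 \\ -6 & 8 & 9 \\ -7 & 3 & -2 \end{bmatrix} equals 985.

Expanding along the row containing k, det(A) is linear in k: det(A) = (-43)·k + (942).
Set (-43)·k + (942) = 985  ⇒  (-43)·k = 43  ⇒  k = -1.

-1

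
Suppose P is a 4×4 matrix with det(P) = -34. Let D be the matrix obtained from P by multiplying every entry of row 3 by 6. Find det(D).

Scaling one row by 6 multiplies the determinant by 6.
det(D) = (6)·(-34) = -204

-204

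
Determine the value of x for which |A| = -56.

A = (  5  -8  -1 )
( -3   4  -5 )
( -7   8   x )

-7

Expanding along the row containing x, det(A) is linear in x: det(A) = (-4)·x + (-84).
Set (-4)·x + (-84) = -56  ⇒  (-4)·x = 28  ⇒  x = -7.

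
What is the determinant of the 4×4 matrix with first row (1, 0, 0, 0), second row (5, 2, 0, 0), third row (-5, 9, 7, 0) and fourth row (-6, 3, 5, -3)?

-42

The matrix is lower triangular, so the determinant is the product of the diagonal entries:
det = (1) · (2) · (7) · (-3) = -42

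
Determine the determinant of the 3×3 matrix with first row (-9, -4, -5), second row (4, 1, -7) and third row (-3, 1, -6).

-224

Expand along column 1:
  + (-9) · |1 -7; 1 -6| = (-9)·(-6 − (-7)) = -9
  − 4 · |-4 -5; 1 -6| = −4·(24 − (-5)) = -116
  + (-3) · |-4 -5; 1 -7| = (-3)·(28 − (-5)) = -99
Sum: (-9) + (-116) + (-99) = -224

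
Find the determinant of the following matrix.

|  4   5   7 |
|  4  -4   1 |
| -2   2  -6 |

Expand along column 1:
  + 4 · |-4 1; 2 -6| = 4·(24 − 2) = 88
  − 4 · |5 7; 2 -6| = −4·(-30 − 14) = 176
  + (-2) · |5 7; -4 1| = (-2)·(5 − (-28)) = -66
Sum: (88) + (176) + (-66) = 198

The determinant is 198.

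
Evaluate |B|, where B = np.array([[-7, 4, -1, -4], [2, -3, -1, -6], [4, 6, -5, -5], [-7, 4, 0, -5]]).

det(B) = 656

Expand along row 4 (it has 1 zero):
  − (-7) · M_41   where M_41 = det([4 -1 -4; -3 -1 -6; 6 -5 -5]) = -133
  + (4) · M_42   where M_42 = det([-7 -1 -4; 2 -1 -6; 4 -5 -5]) = 213
  + (-5) · M_44   where M_44 = det([-7 4 -1; 2 -3 -1; 4 6 -5]) = -147
det = (-1)·(-7)·(-133) + (+1)·(4)·(213) + (+1)·(-5)·(-147) = 656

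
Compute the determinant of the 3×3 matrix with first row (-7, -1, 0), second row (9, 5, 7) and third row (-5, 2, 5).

Expand along row 1:
  + (-7) · |5 7; 2 5| = (-7)·(25 − 14) = -77
  − (-1) · |9 7; -5 5| = −(-1)·(45 − (-35)) = 80
Sum: (-77) + (80) = 3

The determinant is 3.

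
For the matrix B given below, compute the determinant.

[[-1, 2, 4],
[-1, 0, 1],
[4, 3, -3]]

The determinant is -7.

Expand along column 2:
  − 2 · |-1 1; 4 -3| = −2·(3 − 4) = 2
  − 3 · |-1 4; -1 1| = −3·(-1 − (-4)) = -9
Sum: (2) + (-9) = -7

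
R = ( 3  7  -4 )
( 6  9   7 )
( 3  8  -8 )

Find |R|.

det(R) = 15

Expand along column 1:
  + 3 · |9 7; 8 -8| = 3·(-72 − 56) = -384
  − 6 · |7 -4; 8 -8| = −6·(-56 − (-32)) = 144
  + 3 · |7 -4; 9 7| = 3·(49 − (-36)) = 255
Sum: (-384) + (144) + (255) = 15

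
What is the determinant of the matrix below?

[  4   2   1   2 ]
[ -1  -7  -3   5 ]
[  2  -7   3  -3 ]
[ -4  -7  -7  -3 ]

1888

Expand along row 1:
  + (4) · M_11   where M_11 = det([-7 -3 5; -7 3 -3; -7 -7 -3]) = 560
  − (2) · M_12   where M_12 = det([-1 -3 5; 2 3 -3; -4 -7 -3]) = -34
  + (1) · M_13   where M_13 = det([-1 -7 5; 2 -7 -3; -4 -7 -3]) = -336
  − (2) · M_14   where M_14 = det([-1 -7 -3; 2 -7 3; -4 -7 -7]) = 42
det = (+1)·(4)·(560) + (-1)·(2)·(-34) + (+1)·(1)·(-336) + (-1)·(2)·(42) = 1888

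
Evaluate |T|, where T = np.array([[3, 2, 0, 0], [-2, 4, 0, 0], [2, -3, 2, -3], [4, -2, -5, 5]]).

T is block lower-triangular with a 2×2 block and a 2×2 block on the diagonal, so its determinant equals the product of the determinants of the diagonal blocks.
det of the 2×2 block = 16
det of the 2×2 block = -5
det = (16)·(-5) = -80

The determinant is -80.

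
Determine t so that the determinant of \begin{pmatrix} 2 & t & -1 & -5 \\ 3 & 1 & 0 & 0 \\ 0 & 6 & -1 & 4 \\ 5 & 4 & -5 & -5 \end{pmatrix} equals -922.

t = 9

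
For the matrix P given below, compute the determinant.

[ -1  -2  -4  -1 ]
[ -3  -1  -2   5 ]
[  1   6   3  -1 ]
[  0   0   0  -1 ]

Expand along row 4 (it has 3 zeros):
  + (-1) · M_44   where M_44 = det([-1 -2 -4; -3 -1 -2; 1 6 3]) = 45
det = (+1)·(-1)·(45) = -45

-45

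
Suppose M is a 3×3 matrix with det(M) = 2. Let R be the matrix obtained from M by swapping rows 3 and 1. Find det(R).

|R| = -2

Swapping two rows multiplies the determinant by −1.
det(R) = (-1)·(2) = -2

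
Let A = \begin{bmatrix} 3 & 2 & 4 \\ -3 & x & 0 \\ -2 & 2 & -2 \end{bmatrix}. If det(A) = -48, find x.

Expanding along the column containing x, det(A) is linear in x: det(A) = (2)·x + (-36).
Set (2)·x + (-36) = -48  ⇒  (2)·x = -12  ⇒  x = -6.

-6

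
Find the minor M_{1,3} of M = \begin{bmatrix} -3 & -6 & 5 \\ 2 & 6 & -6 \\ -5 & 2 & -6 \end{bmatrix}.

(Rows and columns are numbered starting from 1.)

34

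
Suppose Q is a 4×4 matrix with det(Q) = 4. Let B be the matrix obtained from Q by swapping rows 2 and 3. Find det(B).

The determinant is -4.

Swapping two rows multiplies the determinant by −1.
det(B) = (-1)·(4) = -4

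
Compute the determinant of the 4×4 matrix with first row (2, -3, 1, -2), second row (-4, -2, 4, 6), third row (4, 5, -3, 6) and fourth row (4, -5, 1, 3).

-428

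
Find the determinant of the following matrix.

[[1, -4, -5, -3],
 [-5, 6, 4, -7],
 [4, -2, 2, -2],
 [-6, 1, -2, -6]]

Expand along row 1:
  + (1) · M_11   where M_11 = det([6 4 -7; -2 2 -2; 1 -2 -6]) = -166
  − (-4) · M_12   where M_12 = det([-5 4 -7; 4 2 -2; -6 -2 -6]) = 196
  + (-5) · M_13   where M_13 = det([-5 6 -7; 4 -2 -2; -6 1 -6]) = 202
  − (-3) · M_14   where M_14 = det([-5 6 4; 4 -2 2; -6 1 -2]) = -66
det = (+1)·(1)·(-166) + (-1)·(-4)·(196) + (+1)·(-5)·(202) + (-1)·(-3)·(-66) = -590

-590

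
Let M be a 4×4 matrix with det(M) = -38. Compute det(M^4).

det(M^4) = (det M)^4 = (-38)^4 = 2085136

2085136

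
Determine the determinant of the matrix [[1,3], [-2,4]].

10

det = 1·4 − 3·(-2) = 4 − (-6) = 10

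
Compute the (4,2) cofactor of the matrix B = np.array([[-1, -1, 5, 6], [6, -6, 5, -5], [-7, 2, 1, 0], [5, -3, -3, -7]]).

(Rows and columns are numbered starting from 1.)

Delete row 4 and column 2; the remaining 3×3 submatrix is [-1 5 6; 6 5 -5; -7 1 0].
Its determinant is 416.
The cofactor carries sign (−1)^(4+2) = +1, so C_{4,2} = +(416) = 416.

The cofactor is 416.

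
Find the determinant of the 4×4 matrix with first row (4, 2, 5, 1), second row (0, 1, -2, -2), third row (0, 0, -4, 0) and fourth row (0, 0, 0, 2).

The matrix is upper triangular, so the determinant is the product of the diagonal entries:
det = (4) · (1) · (-4) · (2) = -32

-32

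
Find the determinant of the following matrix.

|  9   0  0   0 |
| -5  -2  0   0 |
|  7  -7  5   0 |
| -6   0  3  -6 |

The matrix is lower triangular, so the determinant is the product of the diagonal entries:
det = (9) · (-2) · (5) · (-6) = 540

540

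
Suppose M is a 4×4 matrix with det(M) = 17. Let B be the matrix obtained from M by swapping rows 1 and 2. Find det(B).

det(B) = -17

Swapping two rows multiplies the determinant by −1.
det(B) = (-1)·(17) = -17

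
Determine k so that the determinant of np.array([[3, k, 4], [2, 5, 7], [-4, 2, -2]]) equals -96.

Expanding along the row containing k, det(M) is linear in k: det(M) = (-24)·k + (24).
Set (-24)·k + (24) = -96  ⇒  (-24)·k = -120  ⇒  k = 5.

k = 5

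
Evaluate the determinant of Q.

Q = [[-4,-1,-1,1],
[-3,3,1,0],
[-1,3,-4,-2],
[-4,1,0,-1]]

Expand along row 2 (it has 1 zero):
  − (-3) · M_21   where M_21 = det([-1 -1 1; 3 -4 -2; 1 0 -1]) = -1
  + (3) · M_22   where M_22 = det([-4 -1 1; -1 -4 -2; -4 0 -1]) = -39
  − (1) · M_23   where M_23 = det([-4 -1 1; -1 3 -2; -4 1 -1]) = 8
det = (-1)·(-3)·(-1) + (+1)·(3)·(-39) + (-1)·(1)·(8) = -128

-128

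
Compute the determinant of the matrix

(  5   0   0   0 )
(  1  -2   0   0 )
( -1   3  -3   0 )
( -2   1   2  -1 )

-30

The matrix is lower triangular, so the determinant is the product of the diagonal entries:
det = (5) · (-2) · (-3) · (-1) = -30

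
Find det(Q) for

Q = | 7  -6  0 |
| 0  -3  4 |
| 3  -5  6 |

Expand along row 1:
  + 7 · |-3 4; -5 6| = 7·(-18 − (-20)) = 14
  − (-6) · |0 4; 3 6| = −(-6)·(0 − 12) = -72
Sum: (14) + (-72) = -58

The determinant is -58.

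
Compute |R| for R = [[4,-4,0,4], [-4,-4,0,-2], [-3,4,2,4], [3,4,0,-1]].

Expand along column 3 (it has 3 zeros):
  + (2) · M_33   where M_33 = det([4 -4 4; -4 -4 -2; 3 4 -1]) = 72
det = (+1)·(2)·(72) = 144

144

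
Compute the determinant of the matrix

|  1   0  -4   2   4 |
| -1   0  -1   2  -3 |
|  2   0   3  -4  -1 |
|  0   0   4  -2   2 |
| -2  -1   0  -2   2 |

The determinant is -52.

Expand along column 2 (it has 4 zeros):
  − (-1) · M_52   where M_52 = det([1 -4 2 4; -1 -1 2 -3; 2 3 -4 -1; 0 4 -2 2]) = -52
det = (-1)·(-1)·(-52) = -52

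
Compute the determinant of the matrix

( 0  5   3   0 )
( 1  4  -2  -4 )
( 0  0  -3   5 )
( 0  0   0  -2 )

The matrix is block upper-triangular with a 2×2 block and a 2×2 block on the diagonal, so its determinant equals the product of the determinants of the diagonal blocks.
det of the 2×2 block = -5
det of the 2×2 block = 6
det = (-5)·(6) = -30

-30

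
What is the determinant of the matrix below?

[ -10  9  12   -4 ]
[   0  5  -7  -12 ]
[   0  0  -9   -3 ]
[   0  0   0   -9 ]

-4050

The matrix is upper triangular, so the determinant is the product of the diagonal entries:
det = (-10) · (5) · (-9) · (-9) = -4050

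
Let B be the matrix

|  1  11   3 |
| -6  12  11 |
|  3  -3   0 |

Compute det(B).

det(B) = 342

Expand along column 3:
  + 3 · |-6 12; 3 -3| = 3·(18 − 36) = -54
  − 11 · |1 11; 3 -3| = −11·(-3 − 33) = 396
Sum: (-54) + (396) = 342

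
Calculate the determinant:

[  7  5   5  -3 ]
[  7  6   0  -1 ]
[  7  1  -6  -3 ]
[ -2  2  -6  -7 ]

The determinant is 2489.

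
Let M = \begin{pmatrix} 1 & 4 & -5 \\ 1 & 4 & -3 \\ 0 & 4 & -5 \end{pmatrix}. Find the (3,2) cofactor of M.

Delete row 3 and column 2; the remaining 2×2 submatrix is [1 -5; 1 -3].
Its determinant is 1·(-3) − (-5)·1 = 2.
The cofactor carries sign (−1)^(3+2) = −1, so C_{3,2} = −(2) = -2.

-2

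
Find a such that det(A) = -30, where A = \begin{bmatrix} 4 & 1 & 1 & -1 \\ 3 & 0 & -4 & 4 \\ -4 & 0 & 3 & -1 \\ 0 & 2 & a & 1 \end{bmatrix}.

Expanding along the column containing a, det(A) is linear in a: det(A) = (13)·a + (-69).
Set (13)·a + (-69) = -30  ⇒  (13)·a = 39  ⇒  a = 3.

a = 3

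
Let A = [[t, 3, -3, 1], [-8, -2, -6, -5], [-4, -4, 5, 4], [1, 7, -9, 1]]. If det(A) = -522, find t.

3

Expanding along the row containing t, det(A) is linear in t: det(A) = (-279)·t + (315).
Set (-279)·t + (315) = -522  ⇒  (-279)·t = -837  ⇒  t = 3.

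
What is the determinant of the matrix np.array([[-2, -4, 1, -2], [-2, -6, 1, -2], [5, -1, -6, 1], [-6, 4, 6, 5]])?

-106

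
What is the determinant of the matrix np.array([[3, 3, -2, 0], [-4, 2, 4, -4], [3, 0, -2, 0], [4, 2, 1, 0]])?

132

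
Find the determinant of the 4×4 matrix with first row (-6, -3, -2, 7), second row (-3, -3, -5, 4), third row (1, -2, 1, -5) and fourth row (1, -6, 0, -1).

Expand along row 4 (it has 1 zero):
  − (1) · M_41   where M_41 = det([-3 -2 7; -3 -5 4; -2 1 -5]) = -108
  + (-6) · M_42   where M_42 = det([-6 -2 7; -3 -5 4; 1 1 -5]) = -90
  + (-1) · M_44   where M_44 = det([-6 -3 -2; -3 -3 -5; 1 -2 1]) = 66
det = (-1)·(1)·(-108) + (+1)·(-6)·(-90) + (+1)·(-1)·(66) = 582

582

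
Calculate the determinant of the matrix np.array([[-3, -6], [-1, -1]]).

det = (-3)·(-1) − (-6)·(-1) = 3 − 6 = -3

The determinant is -3.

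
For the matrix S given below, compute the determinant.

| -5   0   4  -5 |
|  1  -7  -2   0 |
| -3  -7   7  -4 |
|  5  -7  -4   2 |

-406

Expand along row 1 (it has 1 zero):
  + (-5) · M_11   where M_11 = det([-7 -2 0; -7 7 -4; -7 -4 2]) = -70
  + (4) · M_13   where M_13 = det([1 -7 0; -3 -7 -4; 5 -7 2]) = 56
  − (-5) · M_14   where M_14 = det([1 -7 -2; -3 -7 7; 5 -7 -4]) = -196
det = (+1)·(-5)·(-70) + (+1)·(4)·(56) + (-1)·(-5)·(-196) = -406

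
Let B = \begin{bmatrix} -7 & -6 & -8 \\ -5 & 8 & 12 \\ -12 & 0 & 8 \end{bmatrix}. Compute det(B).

|B| = -592

Expand along row 3:
  + (-12) · |-6 -8; 8 12| = (-12)·(-72 − (-64)) = 96
  + 8 · |-7 -6; -5 8| = 8·(-56 − 30) = -688
Sum: (96) + (-688) = -592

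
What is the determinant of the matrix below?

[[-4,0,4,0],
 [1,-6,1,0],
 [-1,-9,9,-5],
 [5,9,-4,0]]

The determinant is 480.

Expand along column 4 (it has 3 zeros):
  − (-5) · M_34   where M_34 = det([-4 0 4; 1 -6 1; 5 9 -4]) = 96
det = (-1)·(-5)·(96) = 480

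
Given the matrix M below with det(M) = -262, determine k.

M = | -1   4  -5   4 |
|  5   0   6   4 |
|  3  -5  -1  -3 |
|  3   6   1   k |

k = 8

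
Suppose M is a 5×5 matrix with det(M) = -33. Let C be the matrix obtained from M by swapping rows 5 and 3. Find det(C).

det(C) = 33

Swapping two rows multiplies the determinant by −1.
det(C) = (-1)·(-33) = 33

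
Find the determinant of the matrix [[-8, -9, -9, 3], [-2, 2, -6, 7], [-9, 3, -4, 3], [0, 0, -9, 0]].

Expand along row 4 (it has 3 zeros):
  − (-9) · M_43   where M_43 = det([-8 -9 3; -2 2 7; -9 3 3]) = 669
det = (-1)·(-9)·(669) = 6021

6021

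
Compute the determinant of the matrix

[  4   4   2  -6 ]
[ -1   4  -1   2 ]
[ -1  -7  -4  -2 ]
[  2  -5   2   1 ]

Expand along row 1:
  + (4) · M_11   where M_11 = det([4 -1 2; -7 -4 -2; -5 2 1]) = -85
  − (4) · M_12   where M_12 = det([-1 -1 2; -1 -4 -2; 2 2 1]) = 15
  + (2) · M_13   where M_13 = det([-1 4 2; -1 -7 -2; 2 -5 1]) = 43
  − (-6) · M_14   where M_14 = det([-1 4 -1; -1 -7 -4; 2 -5 2]) = -9
det = (+1)·(4)·(-85) + (-1)·(4)·(15) + (+1)·(2)·(43) + (-1)·(-6)·(-9) = -368

-368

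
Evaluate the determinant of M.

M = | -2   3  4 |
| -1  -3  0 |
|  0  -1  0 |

Expand along column 3:
  + 4 · |-1 -3; 0 -1| = 4·(1 − 0) = 4

4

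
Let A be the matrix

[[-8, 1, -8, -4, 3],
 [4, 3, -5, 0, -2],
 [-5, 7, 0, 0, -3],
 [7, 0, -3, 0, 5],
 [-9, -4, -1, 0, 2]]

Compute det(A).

10144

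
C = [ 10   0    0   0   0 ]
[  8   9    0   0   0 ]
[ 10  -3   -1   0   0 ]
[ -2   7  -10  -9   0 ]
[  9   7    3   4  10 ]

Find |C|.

C is lower triangular, so det(C) is the product of the diagonal entries:
det = (10) · (9) · (-1) · (-9) · (10) = 8100

8100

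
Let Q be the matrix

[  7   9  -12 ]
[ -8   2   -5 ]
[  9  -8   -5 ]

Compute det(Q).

Expand along column 1:
  + 7 · |2 -5; -8 -5| = 7·(-10 − 40) = -350
  − (-8) · |9 -12; -8 -5| = −(-8)·(-45 − 96) = -1128
  + 9 · |9 -12; 2 -5| = 9·(-45 − (-24)) = -189
Sum: (-350) + (-1128) + (-189) = -1667

The determinant is -1667.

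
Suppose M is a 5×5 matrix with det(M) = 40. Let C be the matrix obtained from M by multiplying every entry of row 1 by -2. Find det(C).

|C| = -80

Scaling one row by -2 multiplies the determinant by -2.
det(C) = (-2)·(40) = -80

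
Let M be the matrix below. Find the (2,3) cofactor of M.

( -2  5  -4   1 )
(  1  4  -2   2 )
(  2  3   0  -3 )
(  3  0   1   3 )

The cofactor is 102.

Delete row 2 and column 3; the remaining 3×3 submatrix is [-2 5 1; 2 3 -3; 3 0 3].
Its determinant is -102.
The cofactor carries sign (−1)^(2+3) = −1, so C_{2,3} = −(-102) = 102.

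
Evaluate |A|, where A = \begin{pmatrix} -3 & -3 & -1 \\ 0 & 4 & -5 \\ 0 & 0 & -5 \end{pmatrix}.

A is upper triangular, so det(A) is the product of the diagonal entries:
det = (-3) · (4) · (-5) = 60

60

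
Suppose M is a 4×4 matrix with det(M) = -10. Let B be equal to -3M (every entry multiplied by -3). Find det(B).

For a 4×4 matrix, det(-3M) = (-3)^4·det(M) = 81·det(M).
det(B) = (81)·(-10) = -810

The determinant is -810.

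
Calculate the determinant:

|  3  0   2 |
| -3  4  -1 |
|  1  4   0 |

The determinant is -20.

Expand along column 2:
  + 4 · |3 2; 1 0| = 4·(0 − 2) = -8
  − 4 · |3 2; -3 -1| = −4·(-3 − (-6)) = -12
Sum: (-8) + (-12) = -20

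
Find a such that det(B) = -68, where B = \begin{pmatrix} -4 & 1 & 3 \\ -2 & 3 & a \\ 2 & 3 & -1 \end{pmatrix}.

a = -3

Expanding along the row containing a, det(B) is linear in a: det(B) = (14)·a + (-26).
Set (14)·a + (-26) = -68  ⇒  (14)·a = -42  ⇒  a = -3.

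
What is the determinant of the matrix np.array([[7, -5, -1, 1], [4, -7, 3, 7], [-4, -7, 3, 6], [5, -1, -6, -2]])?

The determinant is 1001.

Expand along row 1:
  + (7) · M_11   where M_11 = det([-7 3 7; -7 3 6; -1 -6 -2]) = 45
  − (-5) · M_12   where M_12 = det([4 3 7; -4 3 6; 5 -6 -2]) = 249
  + (-1) · M_13   where M_13 = det([4 -7 7; -4 -7 6; 5 -1 -2]) = 199
  − (1) · M_14   where M_14 = det([4 -7 3; -4 -7 3; 5 -1 -6]) = 360
det = (+1)·(7)·(45) + (-1)·(-5)·(249) + (+1)·(-1)·(199) + (-1)·(1)·(360) = 1001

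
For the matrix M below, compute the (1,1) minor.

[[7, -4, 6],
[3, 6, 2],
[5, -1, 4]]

Delete row 1 and column 1; the remaining 2×2 submatrix is [6 2; -1 4].
Its determinant is 6·4 − 2·(-1) = 26.

The minor is 26.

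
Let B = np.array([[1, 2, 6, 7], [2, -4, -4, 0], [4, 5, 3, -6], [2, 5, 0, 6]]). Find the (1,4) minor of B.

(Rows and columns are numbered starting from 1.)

-94

Delete row 1 and column 4; the remaining 3×3 submatrix is [2 -4 -4; 4 5 3; 2 5 0].
Its determinant is -94.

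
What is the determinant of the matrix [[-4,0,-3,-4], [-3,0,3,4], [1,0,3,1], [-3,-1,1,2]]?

Expand along column 2 (it has 3 zeros):
  + (-1) · M_42   where M_42 = det([-4 -3 -4; -3 3 4; 1 3 1]) = 63
det = (+1)·(-1)·(63) = -63

The determinant is -63.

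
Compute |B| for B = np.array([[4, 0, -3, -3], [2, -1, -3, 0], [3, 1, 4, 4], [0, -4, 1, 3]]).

det(B) = 274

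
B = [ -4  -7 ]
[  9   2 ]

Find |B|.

55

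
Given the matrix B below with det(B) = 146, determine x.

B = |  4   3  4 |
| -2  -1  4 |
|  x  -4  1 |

Expanding along the column containing x, det(B) is linear in x: det(B) = (16)·x + (98).
Set (16)·x + (98) = 146  ⇒  (16)·x = 48  ⇒  x = 3.

x = 3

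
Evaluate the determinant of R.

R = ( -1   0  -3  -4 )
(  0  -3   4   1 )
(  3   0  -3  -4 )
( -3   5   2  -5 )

Expand along column 2 (it has 2 zeros):
  + (-3) · M_22   where M_22 = det([-1 -3 -4; 3 -3 -4; -3 2 -5]) = -92
  + (5) · M_42   where M_42 = det([-1 -3 -4; 0 4 1; 3 -3 -4]) = 52
det = (+1)·(-3)·(-92) + (+1)·(5)·(52) = 536

|R| = 536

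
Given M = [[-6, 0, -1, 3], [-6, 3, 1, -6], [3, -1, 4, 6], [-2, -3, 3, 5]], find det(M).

Expand along row 1 (it has 1 zero):
  + (-6) · M_11   where M_11 = det([3 1 -6; -1 4 6; -3 3 5]) = -61
  + (-1) · M_13   where M_13 = det([-6 3 -6; 3 -1 6; -2 -3 5]) = -93
  − (3) · M_14   where M_14 = det([-6 3 1; 3 -1 4; -2 -3 3]) = -116
det = (+1)·(-6)·(-61) + (+1)·(-1)·(-93) + (-1)·(3)·(-116) = 807

807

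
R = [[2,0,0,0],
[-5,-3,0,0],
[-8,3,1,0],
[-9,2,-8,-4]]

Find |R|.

det(R) = 24

R is lower triangular, so det(R) is the product of the diagonal entries:
det = (2) · (-3) · (1) · (-4) = 24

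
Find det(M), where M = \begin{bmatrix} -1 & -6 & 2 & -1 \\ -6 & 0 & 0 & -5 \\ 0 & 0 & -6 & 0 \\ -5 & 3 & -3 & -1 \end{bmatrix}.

The determinant is 666.

Expand along row 3 (it has 3 zeros):
  + (-6) · M_33   where M_33 = det([-1 -6 -1; -6 0 -5; -5 3 -1]) = -111
det = (+1)·(-6)·(-111) = 666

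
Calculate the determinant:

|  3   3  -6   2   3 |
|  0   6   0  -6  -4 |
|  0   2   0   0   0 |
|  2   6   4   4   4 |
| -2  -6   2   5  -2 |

Expand along row 3 (it has 4 zeros):
  − (2) · M_32   where M_32 = det([3 -6 2 3; 0 0 -6 -4; 2 4 4 4; -2 2 5 -2]) = -600
det = (-1)·(2)·(-600) = 1200

1200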